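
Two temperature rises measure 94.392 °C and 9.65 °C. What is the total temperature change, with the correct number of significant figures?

104.04 °C

94.392 °C + 9.65 °C = 104.042 °C.
Addition/subtraction keeps the fewest decimal places: 94.392 → 3 decimal places, 9.65 → 2 decimal places; limit is 2.
Rounded to 2 decimal places: 104.04 °C.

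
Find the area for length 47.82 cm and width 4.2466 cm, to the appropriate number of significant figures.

203.1 cm²

area = 47.82 cm × 4.2466 cm = 203.072412 cm².
47.82 has 4 significant figures; 4.2466 has 5.
Division/multiplication keeps the fewest: 4 significant figures.
Rounded: 203.1 cm².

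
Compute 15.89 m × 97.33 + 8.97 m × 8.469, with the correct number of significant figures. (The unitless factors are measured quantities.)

15.89 × 97.33 = 1546.5737 → 1547 m (4 s.f., last digit at the 10^0 place).
8.97 × 8.469 = 75.96693 → 76.0 m (3 s.f., last digit at the 10^-1 place).
Sum: 1622.54063 m; keep the coarser place, 10^0.
Result: 1623 m.

1623 m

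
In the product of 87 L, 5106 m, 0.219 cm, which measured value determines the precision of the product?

87 L

87 L → 2 s.f.; 5106 m → 4 s.f.; 0.219 cm → 3 s.f.
The fewest is 2 significant figures, from 87 L.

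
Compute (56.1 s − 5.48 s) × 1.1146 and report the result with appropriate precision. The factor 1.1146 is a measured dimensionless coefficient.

56.1 s − 5.48 s = 50.62 s; the difference is limited to 1 decimal place (3 s.f.).
Carrying full precision, 50.62 × 1.1146 = 56.421052 s; 1.1146 has 5 s.f., so the result keeps min(3, 5) = 3 s.f.
Rounded to 3 significant figures: 56.4 s.

56.4 s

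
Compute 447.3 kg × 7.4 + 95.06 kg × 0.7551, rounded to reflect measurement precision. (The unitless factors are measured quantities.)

447.3 × 7.4 = 3310.02 → 3.3 × 10³ kg (2 s.f., last digit at the 10^2 place).
95.06 × 0.7551 = 71.779806 → 71.78 kg (4 s.f., last digit at the 10^-2 place).
Sum: 3381.799806 kg; keep the coarser place, 10^2.
Result: 3.4 × 10³ kg.

3.4 × 10³ kg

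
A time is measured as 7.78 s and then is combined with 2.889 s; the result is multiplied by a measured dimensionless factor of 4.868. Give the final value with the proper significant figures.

51.94 s

7.78 s + 2.889 s = 10.669 s; the sum is limited to 2 decimal places (4 s.f.).
Carrying full precision, 10.669 × 4.868 = 51.936692 s; 4.868 has 4 s.f., so the result keeps min(4, 4) = 4 s.f.
Rounded to 4 significant figures: 51.94 s.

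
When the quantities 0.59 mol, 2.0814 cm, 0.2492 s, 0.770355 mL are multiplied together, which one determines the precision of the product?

0.59 mol

0.59 mol → 2 s.f.; 2.0814 cm → 5 s.f.; 0.2492 s → 4 s.f.; 0.770355 mL → 6 s.f.
The fewest is 2 significant figures, from 0.59 mol.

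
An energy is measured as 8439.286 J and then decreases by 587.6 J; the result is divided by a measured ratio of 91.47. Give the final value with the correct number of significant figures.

85.84 J

8439.286 J − 587.6 J = 7851.686 J; the difference is limited to 1 decimal place (5 s.f.).
Carrying full precision, 7851.686 ÷ 91.47 = 85.8389198644… J; 91.47 has 4 s.f., so the result keeps min(5, 4) = 4 s.f.
Rounded to 4 significant figures: 85.84 J.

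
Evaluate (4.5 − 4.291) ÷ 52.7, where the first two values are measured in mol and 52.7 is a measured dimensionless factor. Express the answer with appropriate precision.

4 × 10^-3 mol

4.5 mol − 4.291 mol = 0.209 mol; the difference is limited to 1 decimal place (1 s.f.).
Carrying full precision, 0.209 ÷ 52.7 = 0.00396584440228… mol; 52.7 has 3 s.f., so the result keeps min(1, 3) = 1 s.f.
Rounded to 1 significant figure: 4 × 10^-3 mol.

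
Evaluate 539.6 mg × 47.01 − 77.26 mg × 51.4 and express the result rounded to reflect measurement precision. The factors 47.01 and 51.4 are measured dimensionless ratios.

2.140 × 10^4 mg

539.6 × 47.01 = 25366.596 → 2.537 × 10^4 mg (4 s.f., last digit at the 10^1 place).
77.26 × 51.4 = 3971.164 → 3.97 × 10^3 mg (3 s.f., last digit at the 10^1 place).
Difference: 21395.432 mg; keep the coarser place, 10^1.
Result: 2.140 × 10^4 mg.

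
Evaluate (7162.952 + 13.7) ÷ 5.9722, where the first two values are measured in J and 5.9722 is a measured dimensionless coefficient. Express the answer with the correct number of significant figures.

1201.7 J

7162.952 J + 13.7 J = 7176.652 J; the sum is limited to 1 decimal place (5 s.f.).
Carrying full precision, 7176.652 ÷ 5.9722 = 1201.67643414… J; 5.9722 has 5 s.f., so the result keeps min(5, 5) = 5 s.f.
Rounded to 5 significant figures: 1201.7 J.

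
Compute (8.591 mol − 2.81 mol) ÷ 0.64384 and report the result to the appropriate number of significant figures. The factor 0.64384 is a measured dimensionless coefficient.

8.98 mol

8.591 mol − 2.81 mol = 5.781 mol; the difference is limited to 2 decimal places (3 s.f.).
Carrying full precision, 5.781 ÷ 0.64384 = 8.9789388668… mol; 0.64384 has 5 s.f., so the result keeps min(3, 5) = 3 s.f.
Rounded to 3 significant figures: 8.98 mol.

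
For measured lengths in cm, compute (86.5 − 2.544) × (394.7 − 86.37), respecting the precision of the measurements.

86.5 − 2.544 = 83.956, limited to 1 d.p. → 3 s.f.; 394.7 − 86.37 = 308.33, limited to 1 d.p. → 4 s.f.
Carrying full precision, 83.956 × 308.33 = 25886.15348; keep min(3, 4) = 3 s.f.
Rounded to 3 significant figures: 2.59 × 10⁴ cm².

2.59 × 10⁴ cm²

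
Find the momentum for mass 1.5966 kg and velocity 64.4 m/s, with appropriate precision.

momentum = 1.5966 kg × 64.4 m/s = 102.82104 kg·m/s.
1.5966 has 5 significant figures; 64.4 has 3.
Division/multiplication keeps the fewest: 3 significant figures.
Rounded: 103 kg·m/s.

103 kg·m/s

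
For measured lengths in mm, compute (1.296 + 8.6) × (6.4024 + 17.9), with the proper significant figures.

1.296 + 8.6 = 9.896, limited to 1 d.p. → 2 s.f.; 6.4024 + 17.9 = 24.3024, limited to 1 d.p. → 3 s.f.
Carrying full precision, 9.896 × 24.3024 = 240.4965504; keep min(2, 3) = 2 s.f.
Rounded to 2 significant figures: 2.4 × 10^2 mm².

2.4 × 10^2 mm²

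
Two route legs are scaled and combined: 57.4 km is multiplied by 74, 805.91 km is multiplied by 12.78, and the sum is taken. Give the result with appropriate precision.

57.4 × 74 = 4247.6 → 4.2 × 10³ km (2 s.f., last digit at the 10^2 place).
805.91 × 12.78 = 10299.5298 → 1.030 × 10⁴ km (4 s.f., last digit at the 10^1 place).
Sum: 14547.1298 km; keep the coarser place, 10^2.
Result: 1.45 × 10⁴ km.

1.45 × 10⁴ km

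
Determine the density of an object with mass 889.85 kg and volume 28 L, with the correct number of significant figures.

32 kg/L

density = 889.85 kg ÷ 28 L = 31.7803571429… kg/L.
889.85 has 5 significant figures; 28 has 2.
Division/multiplication keeps the fewest: 2 significant figures.
Rounded: 32 kg/L.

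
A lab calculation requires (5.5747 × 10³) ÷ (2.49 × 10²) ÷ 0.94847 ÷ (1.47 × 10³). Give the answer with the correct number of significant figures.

(5.5747 × 10³) ÷ (2.49 × 10²) ÷ 0.94847 ÷ (1.47 × 10³) = 0.016057621633…
Multiplication/division keeps the fewest significant figures: 5.5747 × 10³ → 5 s.f., 2.49 × 10² → 3 s.f., 0.94847 → 5 s.f., 1.47 × 10³ → 3 s.f.; limit is 3.
Rounded to 3 significant figures: 1.61 × 10⁻².

1.61 × 10⁻²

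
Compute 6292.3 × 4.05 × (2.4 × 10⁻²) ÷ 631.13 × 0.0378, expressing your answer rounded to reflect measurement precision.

0.037

6292.3 × 4.05 × (2.4 × 10⁻²) ÷ 631.13 × 0.0378 = 0.036630990395…
Multiplication/division keeps the fewest significant figures: 6292.3 → 5 s.f., 4.05 → 3 s.f., 2.4 × 10⁻² → 2 s.f., 631.13 → 5 s.f., 0.0378 → 3 s.f.; limit is 2.
Rounded to 2 significant figures: 0.037.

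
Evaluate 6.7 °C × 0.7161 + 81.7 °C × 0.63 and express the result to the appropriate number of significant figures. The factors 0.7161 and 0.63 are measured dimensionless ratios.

6.7 × 0.7161 = 4.79787 → 4.8 °C (2 s.f., last digit at the 10^-1 place).
81.7 × 0.63 = 51.471 → 51 °C (2 s.f., last digit at the 10^0 place).
Sum: 56.26887 °C; keep the coarser place, 10^0.
Result: 56 °C.

56 °C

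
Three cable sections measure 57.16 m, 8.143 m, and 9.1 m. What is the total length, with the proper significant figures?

74.4 m

57.16 m + 8.143 m + 9.1 m = 74.403 m.
Addition/subtraction keeps the fewest decimal places: 57.16 → 2 decimal places, 8.143 → 3 decimal places, 9.1 → 1 decimal place; limit is 1.
Rounded to 1 decimal place: 74.4 m.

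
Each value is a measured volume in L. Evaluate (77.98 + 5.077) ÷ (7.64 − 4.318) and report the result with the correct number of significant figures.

25.0

77.98 + 5.077 = 83.057, limited to 2 d.p. → 4 s.f.; 7.64 − 4.318 = 3.322, limited to 2 d.p. → 3 s.f.
Carrying full precision, 83.057 ÷ 3.322 = 25.0021071644…; keep min(4, 3) = 3 s.f.
Rounded to 3 significant figures: 25.0.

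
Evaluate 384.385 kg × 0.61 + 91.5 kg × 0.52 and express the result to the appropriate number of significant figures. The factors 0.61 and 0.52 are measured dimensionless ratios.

384.385 × 0.61 = 234.47485 → 2.3 × 10^2 kg (2 s.f., last digit at the 10^1 place).
91.5 × 0.52 = 47.58 → 48 kg (2 s.f., last digit at the 10^0 place).
Sum: 282.05485 kg; keep the coarser place, 10^1.
Result: 2.8 × 10^2 kg.

2.8 × 10^2 kg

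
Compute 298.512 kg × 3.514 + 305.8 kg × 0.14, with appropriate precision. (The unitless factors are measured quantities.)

1092 kg

298.512 × 3.514 = 1048.971168 → 1049 kg (4 s.f., last digit at the 10^0 place).
305.8 × 0.14 = 42.812 → 43 kg (2 s.f., last digit at the 10^0 place).
Sum: 1091.783168 kg; keep the coarser place, 10^0.
Result: 1092 kg.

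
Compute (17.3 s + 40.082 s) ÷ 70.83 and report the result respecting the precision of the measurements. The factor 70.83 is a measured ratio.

0.810 s

17.3 s + 40.082 s = 57.382 s; the sum is limited to 1 decimal place (3 s.f.).
Carrying full precision, 57.382 ÷ 70.83 = 0.810136947621… s; 70.83 has 4 s.f., so the result keeps min(3, 4) = 3 s.f.
Rounded to 3 significant figures: 0.810 s.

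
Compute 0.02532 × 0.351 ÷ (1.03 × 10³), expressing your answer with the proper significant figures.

8.63 × 10⁻⁶

0.02532 × 0.351 ÷ (1.03 × 10³) = 0.00000862846601942…
Multiplication/division keeps the fewest significant figures: 0.02532 → 4 s.f., 0.351 → 3 s.f., 1.03 × 10³ → 3 s.f.; limit is 3.
Rounded to 3 significant figures: 8.63 × 10⁻⁶.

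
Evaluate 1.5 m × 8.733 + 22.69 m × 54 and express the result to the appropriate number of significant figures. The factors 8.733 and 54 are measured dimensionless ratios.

1.2 × 10^3 m

1.5 × 8.733 = 13.0995 → 13 m (2 s.f., last digit at the 10^0 place).
22.69 × 54 = 1225.26 → 1.2 × 10^3 m (2 s.f., last digit at the 10^2 place).
Sum: 1238.3595 m; keep the coarser place, 10^2.
Result: 1.2 × 10^3 m.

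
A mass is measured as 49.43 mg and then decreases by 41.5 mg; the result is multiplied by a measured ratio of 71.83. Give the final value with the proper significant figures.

49.43 mg − 41.5 mg = 7.93 mg; the difference is limited to 1 decimal place (2 s.f.).
Carrying full precision, 7.93 × 71.83 = 569.6119 mg; 71.83 has 4 s.f., so the result keeps min(2, 4) = 2 s.f.
Rounded to 2 significant figures: 5.7 × 10² mg.

5.7 × 10² mg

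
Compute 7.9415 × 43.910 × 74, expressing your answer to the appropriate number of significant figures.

2.6 × 10⁴

7.9415 × 43.910 × 74 = 25804.63361
Multiplication/division keeps the fewest significant figures: 7.9415 → 5 s.f., 43.910 → 5 s.f., 74 → 2 s.f.; limit is 2.
Rounded to 2 significant figures: 2.6 × 10⁴.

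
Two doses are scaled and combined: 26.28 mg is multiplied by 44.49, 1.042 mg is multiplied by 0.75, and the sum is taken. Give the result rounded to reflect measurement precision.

26.28 × 44.49 = 1169.1972 → 1169 mg (4 s.f., last digit at the 10^0 place).
1.042 × 0.75 = 0.7815 → 0.78 mg (2 s.f., last digit at the 10^-2 place).
Sum: 1169.9787 mg; keep the coarser place, 10^0.
Result: 1.170 × 10³ mg.

1.170 × 10³ mg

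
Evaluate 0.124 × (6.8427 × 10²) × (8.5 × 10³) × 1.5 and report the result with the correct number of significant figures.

0.124 × (6.8427 × 10²) × (8.5 × 10³) × 1.5 = 1081830.87
Multiplication/division keeps the fewest significant figures: 0.124 → 3 s.f., 6.8427 × 10² → 5 s.f., 8.5 × 10³ → 2 s.f., 1.5 → 2 s.f.; limit is 2.
Rounded to 2 significant figures: 1.1 × 10⁶.

1.1 × 10⁶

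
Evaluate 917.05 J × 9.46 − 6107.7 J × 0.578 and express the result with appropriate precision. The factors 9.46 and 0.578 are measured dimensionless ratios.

917.05 × 9.46 = 8675.293 → 8.68 × 10³ J (3 s.f., last digit at the 10^1 place).
6107.7 × 0.578 = 3530.2506 → 3.53 × 10³ J (3 s.f., last digit at the 10^1 place).
Difference: 5145.0424 J; keep the coarser place, 10^1.
Result: 5.15 × 10³ J.

5.15 × 10³ J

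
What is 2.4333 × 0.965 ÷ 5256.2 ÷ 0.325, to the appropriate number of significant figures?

2.4333 × 0.965 ÷ 5256.2 ÷ 0.325 = 0.00137457273901…
Multiplication/division keeps the fewest significant figures: 2.4333 → 5 s.f., 0.965 → 3 s.f., 5256.2 → 5 s.f., 0.325 → 3 s.f.; limit is 3.
Rounded to 3 significant figures: 0.00137.

0.00137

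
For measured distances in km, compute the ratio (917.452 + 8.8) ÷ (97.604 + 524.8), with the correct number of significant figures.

1.488

917.452 + 8.8 = 926.252, limited to 1 d.p. → 4 s.f.; 97.604 + 524.8 = 622.404, limited to 1 d.p. → 4 s.f.
Carrying full precision, 926.252 ÷ 622.404 = 1.48818452324…; keep min(4, 4) = 4 s.f.
Rounded to 4 significant figures: 1.488.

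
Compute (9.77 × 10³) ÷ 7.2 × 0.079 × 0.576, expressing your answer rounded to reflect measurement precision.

62

(9.77 × 10³) ÷ 7.2 × 0.079 × 0.576 = 61.7464…
Multiplication/division keeps the fewest significant figures: 9.77 × 10³ → 3 s.f., 7.2 → 2 s.f., 0.079 → 2 s.f., 0.576 → 3 s.f.; limit is 2.
Rounded to 2 significant figures: 62.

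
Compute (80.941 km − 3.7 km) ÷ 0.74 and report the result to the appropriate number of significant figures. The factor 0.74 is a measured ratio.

1.0 × 10² km

80.941 km − 3.7 km = 77.241 km; the difference is limited to 1 decimal place (3 s.f.).
Carrying full precision, 77.241 ÷ 0.74 = 104.37972973… km; 0.74 has 2 s.f., so the result keeps min(3, 2) = 2 s.f.
Rounded to 2 significant figures: 1.0 × 10² km.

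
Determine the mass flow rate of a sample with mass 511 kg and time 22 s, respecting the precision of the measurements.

23 kg/s

mass flow rate = 511 kg ÷ 22 s = 23.2272727273… kg/s.
511 has 3 significant figures; 22 has 2.
Division/multiplication keeps the fewest: 2 significant figures.
Rounded: 23 kg/s.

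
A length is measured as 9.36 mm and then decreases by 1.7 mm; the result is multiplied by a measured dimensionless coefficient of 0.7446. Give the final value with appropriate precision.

9.36 mm − 1.7 mm = 7.66 mm; the difference is limited to 1 decimal place (2 s.f.).
Carrying full precision, 7.66 × 0.7446 = 5.703636 mm; 0.7446 has 4 s.f., so the result keeps min(2, 4) = 2 s.f.
Rounded to 2 significant figures: 5.7 mm.

5.7 mm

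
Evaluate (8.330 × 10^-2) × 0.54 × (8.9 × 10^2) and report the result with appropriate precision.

(8.330 × 10^-2) × 0.54 × (8.9 × 10^2) = 40.03398
Multiplication/division keeps the fewest significant figures: 8.330 × 10^-2 → 4 s.f., 0.54 → 2 s.f., 8.9 × 10^2 → 2 s.f.; limit is 2.
Rounded to 2 significant figures: 40.

40.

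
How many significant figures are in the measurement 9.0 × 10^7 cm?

2

9.0 × 10^7: in scientific notation every digit of the coefficient is significant.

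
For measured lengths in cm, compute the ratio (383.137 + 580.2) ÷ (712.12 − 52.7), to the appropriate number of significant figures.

383.137 + 580.2 = 963.337, limited to 1 d.p. → 4 s.f.; 712.12 − 52.7 = 659.42, limited to 1 d.p. → 4 s.f.
Carrying full precision, 963.337 ÷ 659.42 = 1.46088532347…; keep min(4, 4) = 4 s.f.
Rounded to 4 significant figures: 1.461.

1.461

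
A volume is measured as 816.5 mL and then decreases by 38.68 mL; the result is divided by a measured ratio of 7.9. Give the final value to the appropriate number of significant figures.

816.5 mL − 38.68 mL = 777.82 mL; the difference is limited to 1 decimal place (4 s.f.).
Carrying full precision, 777.82 ÷ 7.9 = 98.4582278481… mL; 7.9 has 2 s.f., so the result keeps min(4, 2) = 2 s.f.
Rounded to 2 significant figures: 98 mL.

98 mL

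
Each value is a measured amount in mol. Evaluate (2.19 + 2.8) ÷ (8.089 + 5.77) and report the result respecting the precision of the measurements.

2.19 + 2.8 = 4.99, limited to 1 d.p. → 2 s.f.; 8.089 + 5.77 = 13.859, limited to 2 d.p. → 4 s.f.
Carrying full precision, 4.99 ÷ 13.859 = 0.360054838011…; keep min(2, 4) = 2 s.f.
Rounded to 2 significant figures: 0.36.

0.36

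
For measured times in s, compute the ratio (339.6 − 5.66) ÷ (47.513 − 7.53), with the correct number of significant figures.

339.6 − 5.66 = 333.94, limited to 1 d.p. → 4 s.f.; 47.513 − 7.53 = 39.983, limited to 2 d.p. → 4 s.f.
Carrying full precision, 333.94 ÷ 39.983 = 8.35204962109…; keep min(4, 4) = 4 s.f.
Rounded to 4 significant figures: 8.352.

8.352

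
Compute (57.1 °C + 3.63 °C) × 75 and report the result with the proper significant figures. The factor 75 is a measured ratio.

4.6 × 10^3 °C

57.1 °C + 3.63 °C = 60.73 °C; the sum is limited to 1 decimal place (3 s.f.).
Carrying full precision, 60.73 × 75 = 4554.75 °C; 75 has 2 s.f., so the result keeps min(3, 2) = 2 s.f.
Rounded to 2 significant figures: 4.6 × 10^3 °C.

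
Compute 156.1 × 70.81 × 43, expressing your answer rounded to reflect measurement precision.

156.1 × 70.81 × 43 = 475297.963
Multiplication/division keeps the fewest significant figures: 156.1 → 4 s.f., 70.81 → 4 s.f., 43 → 2 s.f.; limit is 2.
Rounded to 2 significant figures: 4.8 × 10⁵.

4.8 × 10⁵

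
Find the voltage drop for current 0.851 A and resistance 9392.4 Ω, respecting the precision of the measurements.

7.99 × 10^3 V

voltage drop = 0.851 A × 9392.4 Ω = 7992.9324 V.
0.851 has 3 significant figures; 9392.4 has 5.
Division/multiplication keeps the fewest: 3 significant figures.
Rounded: 7.99 × 10^3 V.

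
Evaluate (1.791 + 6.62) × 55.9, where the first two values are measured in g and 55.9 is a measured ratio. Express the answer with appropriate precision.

1.791 g + 6.62 g = 8.411 g; the sum is limited to 2 decimal places (3 s.f.).
Carrying full precision, 8.411 × 55.9 = 470.1749 g; 55.9 has 3 s.f., so the result keeps min(3, 3) = 3 s.f.
Rounded to 3 significant figures: 470. g.

470. g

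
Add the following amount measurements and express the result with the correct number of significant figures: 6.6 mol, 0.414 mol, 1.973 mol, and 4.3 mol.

6.6 mol + 0.414 mol + 1.973 mol + 4.3 mol = 13.287 mol.
Addition/subtraction keeps the fewest decimal places: 6.6 → 1 decimal place, 0.414 → 3 decimal places, 1.973 → 3 decimal places, 4.3 → 1 decimal place; limit is 1.
Rounded to 1 decimal place: 13.3 mol.

13.3 mol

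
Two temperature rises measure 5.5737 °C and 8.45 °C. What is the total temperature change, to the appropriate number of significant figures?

14.02 °C

5.5737 °C + 8.45 °C = 14.0237 °C.
Addition/subtraction keeps the fewest decimal places: 5.5737 → 4 decimal places, 8.45 → 2 decimal places; limit is 2.
Rounded to 2 decimal places: 14.02 °C.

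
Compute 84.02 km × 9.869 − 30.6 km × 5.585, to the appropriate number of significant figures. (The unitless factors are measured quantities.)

84.02 × 9.869 = 829.19338 → 829.2 km (4 s.f., last digit at the 10^-1 place).
30.6 × 5.585 = 170.901 → 171 km (3 s.f., last digit at the 10^0 place).
Difference: 658.29238 km; keep the coarser place, 10^0.
Result: 658 km.

658 km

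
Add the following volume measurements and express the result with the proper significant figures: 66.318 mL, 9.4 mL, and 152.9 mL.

66.318 mL + 9.4 mL + 152.9 mL = 228.618 mL.
Addition/subtraction keeps the fewest decimal places: 66.318 → 3 decimal places, 9.4 → 1 decimal place, 152.9 → 1 decimal place; limit is 1.
Rounded to 1 decimal place: 228.6 mL.

228.6 mL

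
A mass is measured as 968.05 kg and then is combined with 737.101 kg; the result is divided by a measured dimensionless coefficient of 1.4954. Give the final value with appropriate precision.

1140.3 kg

968.05 kg + 737.101 kg = 1705.151 kg; the sum is limited to 2 decimal places (6 s.f.).
Carrying full precision, 1705.151 ÷ 1.4954 = 1140.26414337… kg; 1.4954 has 5 s.f., so the result keeps min(6, 5) = 5 s.f.
Rounded to 5 significant figures: 1140.3 kg.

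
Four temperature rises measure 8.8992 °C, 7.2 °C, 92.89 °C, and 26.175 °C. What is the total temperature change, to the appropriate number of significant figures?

135.2 °C

8.8992 °C + 7.2 °C + 92.89 °C + 26.175 °C = 135.1642 °C.
Addition/subtraction keeps the fewest decimal places: 8.8992 → 4 decimal places, 7.2 → 1 decimal place, 92.89 → 2 decimal places, 26.175 → 3 decimal places; limit is 1.
Rounded to 1 decimal place: 135.2 °C.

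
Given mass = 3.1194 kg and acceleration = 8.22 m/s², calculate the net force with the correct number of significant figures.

25.6 N

net force = 3.1194 kg × 8.22 m/s² = 25.641468 N.
3.1194 has 5 significant figures; 8.22 has 3.
Division/multiplication keeps the fewest: 3 significant figures.
Rounded: 25.6 N.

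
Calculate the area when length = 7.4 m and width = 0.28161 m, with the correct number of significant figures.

2.1 m²

area = 7.4 m × 0.28161 m = 2.083914 m².
7.4 has 2 significant figures; 0.28161 has 5.
Division/multiplication keeps the fewest: 2 significant figures.
Rounded: 2.1 m².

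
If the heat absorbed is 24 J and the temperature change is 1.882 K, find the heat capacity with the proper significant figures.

heat capacity = 24 J ÷ 1.882 K = 12.7523910733… J/K.
24 has 2 significant figures; 1.882 has 4.
Division/multiplication keeps the fewest: 2 significant figures.
Rounded: 13 J/K.

13 J/K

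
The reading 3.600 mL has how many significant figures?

3.600: trailing zeros after a decimal point are significant.

4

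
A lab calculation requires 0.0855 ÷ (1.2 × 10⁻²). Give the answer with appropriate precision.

0.0855 ÷ (1.2 × 10⁻²) = 7.125
Multiplication/division keeps the fewest significant figures: 0.0855 → 3 s.f., 1.2 × 10⁻² → 2 s.f.; limit is 2.
Rounded to 2 significant figures: 7.1.

7.1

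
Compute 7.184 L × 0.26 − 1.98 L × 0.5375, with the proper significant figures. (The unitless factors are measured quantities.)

7.184 × 0.26 = 1.86784 → 1.9 L (2 s.f., last digit at the 10^-1 place).
1.98 × 0.5375 = 1.06425 → 1.06 L (3 s.f., last digit at the 10^-2 place).
Difference: 0.80359 L; keep the coarser place, 10^-1.
Result: 8 × 10⁻¹ L.

8 × 10⁻¹ L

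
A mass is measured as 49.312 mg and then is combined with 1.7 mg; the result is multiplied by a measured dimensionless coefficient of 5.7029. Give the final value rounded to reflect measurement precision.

291 mg

49.312 mg + 1.7 mg = 51.012 mg; the sum is limited to 1 decimal place (3 s.f.).
Carrying full precision, 51.012 × 5.7029 = 290.9163348 mg; 5.7029 has 5 s.f., so the result keeps min(3, 5) = 3 s.f.
Rounded to 3 significant figures: 291 mg.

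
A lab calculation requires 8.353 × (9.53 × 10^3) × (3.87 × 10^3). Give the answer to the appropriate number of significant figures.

8.353 × (9.53 × 10^3) × (3.87 × 10^3) = 308067828.3
Multiplication/division keeps the fewest significant figures: 8.353 → 4 s.f., 9.53 × 10^3 → 3 s.f., 3.87 × 10^3 → 3 s.f.; limit is 3.
Rounded to 3 significant figures: 3.08 × 10^8.

3.08 × 10^8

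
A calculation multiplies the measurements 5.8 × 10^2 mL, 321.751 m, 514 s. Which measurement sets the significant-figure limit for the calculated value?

5.8 × 10^2 mL → 2 s.f.; 321.751 m → 6 s.f.; 514 s → 3 s.f.
The fewest is 2 significant figures, from 5.8 × 10^2 mL.

5.8 × 10^2 mL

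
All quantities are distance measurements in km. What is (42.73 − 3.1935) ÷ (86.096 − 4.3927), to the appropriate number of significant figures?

0.4839

42.73 − 3.1935 = 39.5365, limited to 2 d.p. → 4 s.f.; 86.096 − 4.3927 = 81.7033, limited to 3 d.p. → 5 s.f.
Carrying full precision, 39.5365 ÷ 81.7033 = 0.483903342949…; keep min(4, 5) = 4 s.f.
Rounded to 4 significant figures: 0.4839.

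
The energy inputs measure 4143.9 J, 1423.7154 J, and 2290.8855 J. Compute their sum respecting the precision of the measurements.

7858.5 J

4143.9 J + 1423.7154 J + 2290.8855 J = 7858.5009 J.
Addition/subtraction keeps the fewest decimal places: 4143.9 → 1 decimal place, 1423.7154 → 4 decimal places, 2290.8855 → 4 decimal places; limit is 1.
Rounded to 1 decimal place: 7858.5 J.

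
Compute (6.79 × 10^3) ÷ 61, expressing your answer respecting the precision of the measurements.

(6.79 × 10^3) ÷ 61 = 111.31147541…
Multiplication/division keeps the fewest significant figures: 6.79 × 10^3 → 3 s.f., 61 → 2 s.f.; limit is 2.
Rounded to 2 significant figures: 1.1 × 10^2.

1.1 × 10^2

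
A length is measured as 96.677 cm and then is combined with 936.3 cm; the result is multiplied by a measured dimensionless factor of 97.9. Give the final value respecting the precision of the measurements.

96.677 cm + 936.3 cm = 1032.977 cm; the sum is limited to 1 decimal place (5 s.f.).
Carrying full precision, 1032.977 × 97.9 = 101128.4483 cm; 97.9 has 3 s.f., so the result keeps min(5, 3) = 3 s.f.
Rounded to 3 significant figures: 1.01 × 10⁵ cm.

1.01 × 10⁵ cm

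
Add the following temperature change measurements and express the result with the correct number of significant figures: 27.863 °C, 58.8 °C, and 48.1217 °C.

27.863 °C + 58.8 °C + 48.1217 °C = 134.7847 °C.
Addition/subtraction keeps the fewest decimal places: 27.863 → 3 decimal places, 58.8 → 1 decimal place, 48.1217 → 4 decimal places; limit is 1.
Rounded to 1 decimal place: 134.8 °C.

134.8 °C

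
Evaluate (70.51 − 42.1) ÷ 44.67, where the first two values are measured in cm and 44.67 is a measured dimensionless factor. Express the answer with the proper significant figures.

70.51 cm − 42.1 cm = 28.41 cm; the difference is limited to 1 decimal place (3 s.f.).
Carrying full precision, 28.41 ÷ 44.67 = 0.635997313633… cm; 44.67 has 4 s.f., so the result keeps min(3, 4) = 3 s.f.
Rounded to 3 significant figures: 0.636 cm.

0.636 cm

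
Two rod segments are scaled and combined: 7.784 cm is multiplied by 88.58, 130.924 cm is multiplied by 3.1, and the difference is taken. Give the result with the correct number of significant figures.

7.784 × 88.58 = 689.50672 → 689.5 cm (4 s.f., last digit at the 10^-1 place).
130.924 × 3.1 = 405.8644 → 4.1 × 10² cm (2 s.f., last digit at the 10^1 place).
Difference: 283.64232 cm; keep the coarser place, 10^1.
Result: 2.8 × 10² cm.

2.8 × 10² cm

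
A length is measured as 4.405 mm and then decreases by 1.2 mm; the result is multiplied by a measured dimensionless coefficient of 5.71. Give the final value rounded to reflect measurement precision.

18 mm

4.405 mm − 1.2 mm = 3.205 mm; the difference is limited to 1 decimal place (2 s.f.).
Carrying full precision, 3.205 × 5.71 = 18.30055 mm; 5.71 has 3 s.f., so the result keeps min(2, 3) = 2 s.f.
Rounded to 2 significant figures: 18 mm.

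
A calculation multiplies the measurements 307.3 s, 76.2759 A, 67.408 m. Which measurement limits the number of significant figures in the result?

307.3 s

307.3 s → 4 s.f.; 76.2759 A → 6 s.f.; 67.408 m → 5 s.f.
The fewest is 4 significant figures, from 307.3 s.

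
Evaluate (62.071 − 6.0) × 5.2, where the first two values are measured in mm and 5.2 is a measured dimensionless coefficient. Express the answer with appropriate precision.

2.9 × 10² mm

62.071 mm − 6.0 mm = 56.071 mm; the difference is limited to 1 decimal place (3 s.f.).
Carrying full precision, 56.071 × 5.2 = 291.5692 mm; 5.2 has 2 s.f., so the result keeps min(3, 2) = 2 s.f.
Rounded to 2 significant figures: 2.9 × 10² mm.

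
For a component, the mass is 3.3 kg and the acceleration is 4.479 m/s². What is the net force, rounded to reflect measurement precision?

15 N

net force = 3.3 kg × 4.479 m/s² = 14.7807 N.
3.3 has 2 significant figures; 4.479 has 4.
Division/multiplication keeps the fewest: 2 significant figures.
Rounded: 15 N.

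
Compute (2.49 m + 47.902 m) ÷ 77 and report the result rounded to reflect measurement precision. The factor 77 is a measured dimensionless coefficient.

0.65 m

2.49 m + 47.902 m = 50.392 m; the sum is limited to 2 decimal places (4 s.f.).
Carrying full precision, 50.392 ÷ 77 = 0.654441558442… m; 77 has 2 s.f., so the result keeps min(4, 2) = 2 s.f.
Rounded to 2 significant figures: 0.65 m.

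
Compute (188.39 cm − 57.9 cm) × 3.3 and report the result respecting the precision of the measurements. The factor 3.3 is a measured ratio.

188.39 cm − 57.9 cm = 130.49 cm; the difference is limited to 1 decimal place (4 s.f.).
Carrying full precision, 130.49 × 3.3 = 430.617 cm; 3.3 has 2 s.f., so the result keeps min(4, 2) = 2 s.f.
Rounded to 2 significant figures: 4.3 × 10^2 cm.

4.3 × 10^2 cm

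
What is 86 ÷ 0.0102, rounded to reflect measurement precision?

86 ÷ 0.0102 = 8431.37254902…
Multiplication/division keeps the fewest significant figures: 86 → 2 s.f., 0.0102 → 3 s.f.; limit is 2.
Rounded to 2 significant figures: 8.4 × 10^3.

8.4 × 10^3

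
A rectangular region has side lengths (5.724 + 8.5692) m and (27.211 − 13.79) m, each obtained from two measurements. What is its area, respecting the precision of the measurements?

191.8 m²

5.724 + 8.5692 = 14.2932, limited to 3 d.p. → 5 s.f.; 27.211 − 13.79 = 13.421, limited to 2 d.p. → 4 s.f.
Carrying full precision, 14.2932 × 13.421 = 191.8290372; keep min(5, 4) = 4 s.f.
Rounded to 4 significant figures: 191.8 m².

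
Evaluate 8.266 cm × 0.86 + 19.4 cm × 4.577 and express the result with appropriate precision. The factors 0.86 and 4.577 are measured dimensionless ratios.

8.266 × 0.86 = 7.10876 → 7.1 cm (2 s.f., last digit at the 10^-1 place).
19.4 × 4.577 = 88.7938 → 88.8 cm (3 s.f., last digit at the 10^-1 place).
Sum: 95.90256 cm; keep the coarser place, 10^-1.
Result: 95.9 cm.

95.9 cm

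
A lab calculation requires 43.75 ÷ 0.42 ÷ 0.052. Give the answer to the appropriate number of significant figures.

2.0 × 10³

43.75 ÷ 0.42 ÷ 0.052 = 2003.20512821…
Multiplication/division keeps the fewest significant figures: 43.75 → 4 s.f., 0.42 → 2 s.f., 0.052 → 2 s.f.; limit is 2.
Rounded to 2 significant figures: 2.0 × 10³.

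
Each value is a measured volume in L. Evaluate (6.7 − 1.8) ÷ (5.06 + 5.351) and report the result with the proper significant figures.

6.7 − 1.8 = 4.9, limited to 1 d.p. → 2 s.f.; 5.06 + 5.351 = 10.411, limited to 2 d.p. → 4 s.f.
Carrying full precision, 4.9 ÷ 10.411 = 0.470656036884…; keep min(2, 4) = 2 s.f.
Rounded to 2 significant figures: 0.47.

0.47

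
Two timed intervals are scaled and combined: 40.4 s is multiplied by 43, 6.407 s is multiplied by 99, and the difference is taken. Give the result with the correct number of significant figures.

1.1 × 10³ s

40.4 × 43 = 1737.2 → 1.7 × 10³ s (2 s.f., last digit at the 10^2 place).
6.407 × 99 = 634.293 → 6.3 × 10² s (2 s.f., last digit at the 10^1 place).
Difference: 1102.907 s; keep the coarser place, 10^2.
Result: 1.1 × 10³ s.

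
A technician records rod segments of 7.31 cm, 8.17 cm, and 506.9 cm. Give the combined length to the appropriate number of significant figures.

522.4 cm

7.31 cm + 8.17 cm + 506.9 cm = 522.38 cm.
Addition/subtraction keeps the fewest decimal places: 7.31 → 2 decimal places, 8.17 → 2 decimal places, 506.9 → 1 decimal place; limit is 1.
Rounded to 1 decimal place: 522.4 cm.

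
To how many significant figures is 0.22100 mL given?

5

0.22100: leading zeros are not significant; trailing zeros after a decimal point are significant.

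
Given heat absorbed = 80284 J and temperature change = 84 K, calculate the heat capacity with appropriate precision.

heat capacity = 80284 J ÷ 84 K = 955.761904762… J/K.
80284 has 5 significant figures; 84 has 2.
Division/multiplication keeps the fewest: 2 significant figures.
Rounded: 9.6 × 10^2 J/K.

9.6 × 10^2 J/K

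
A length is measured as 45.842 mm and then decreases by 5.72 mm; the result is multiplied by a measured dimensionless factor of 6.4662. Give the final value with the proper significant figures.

45.842 mm − 5.72 mm = 40.122 mm; the difference is limited to 2 decimal places (4 s.f.).
Carrying full precision, 40.122 × 6.4662 = 259.4368764 mm; 6.4662 has 5 s.f., so the result keeps min(4, 5) = 4 s.f.
Rounded to 4 significant figures: 2.594 × 10^2 mm.

2.594 × 10^2 mm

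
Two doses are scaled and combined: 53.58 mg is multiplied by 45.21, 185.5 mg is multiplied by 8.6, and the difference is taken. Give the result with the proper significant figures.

8 × 10² mg

53.58 × 45.21 = 2422.3518 → 2422 mg (4 s.f., last digit at the 10^0 place).
185.5 × 8.6 = 1595.3 → 1.6 × 10³ mg (2 s.f., last digit at the 10^2 place).
Difference: 827.0518 mg; keep the coarser place, 10^2.
Result: 8 × 10² mg.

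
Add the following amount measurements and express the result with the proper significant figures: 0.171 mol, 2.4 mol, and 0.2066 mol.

2.8 mol

0.171 mol + 2.4 mol + 0.2066 mol = 2.7776 mol.
Addition/subtraction keeps the fewest decimal places: 0.171 → 3 decimal places, 2.4 → 1 decimal place, 0.2066 → 4 decimal places; limit is 1.
Rounded to 1 decimal place: 2.8 mol.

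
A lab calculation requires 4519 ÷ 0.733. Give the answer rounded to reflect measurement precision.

4519 ÷ 0.733 = 6165.07503411…
Multiplication/division keeps the fewest significant figures: 4519 → 4 s.f., 0.733 → 3 s.f.; limit is 3.
Rounded to 3 significant figures: 6.17 × 10³.

6.17 × 10³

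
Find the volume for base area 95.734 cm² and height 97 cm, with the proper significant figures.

9.3 × 10³ cm³

volume = 95.734 cm² × 97 cm = 9286.198 cm³.
95.734 has 5 significant figures; 97 has 2.
Division/multiplication keeps the fewest: 2 significant figures.
Rounded: 9.3 × 10³ cm³.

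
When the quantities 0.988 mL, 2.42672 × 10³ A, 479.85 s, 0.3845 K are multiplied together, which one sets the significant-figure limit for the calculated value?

0.988 mL

0.988 mL → 3 s.f.; 2.42672 × 10³ A → 6 s.f.; 479.85 s → 5 s.f.; 0.3845 K → 4 s.f.
The fewest is 3 significant figures, from 0.988 mL.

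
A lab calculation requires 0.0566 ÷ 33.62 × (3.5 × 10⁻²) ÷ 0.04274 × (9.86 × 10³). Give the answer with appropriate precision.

0.0566 ÷ 33.62 × (3.5 × 10⁻²) ÷ 0.04274 × (9.86 × 10³) = 13.5934333937…
Multiplication/division keeps the fewest significant figures: 0.0566 → 3 s.f., 33.62 → 4 s.f., 3.5 × 10⁻² → 2 s.f., 0.04274 → 4 s.f., 9.86 × 10³ → 3 s.f.; limit is 2.
Rounded to 2 significant figures: 14.

14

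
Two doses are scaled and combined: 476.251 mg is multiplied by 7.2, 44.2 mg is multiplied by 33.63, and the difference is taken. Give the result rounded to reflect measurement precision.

1.9 × 10³ mg

476.251 × 7.2 = 3429.0072 → 3.4 × 10³ mg (2 s.f., last digit at the 10^2 place).
44.2 × 33.63 = 1486.446 → 1.49 × 10³ mg (3 s.f., last digit at the 10^1 place).
Difference: 1942.5612 mg; keep the coarser place, 10^2.
Result: 1.9 × 10³ mg.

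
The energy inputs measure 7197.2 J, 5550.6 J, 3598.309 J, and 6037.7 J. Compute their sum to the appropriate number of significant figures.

7197.2 J + 5550.6 J + 3598.309 J + 6037.7 J = 22383.809 J.
Addition/subtraction keeps the fewest decimal places: 7197.2 → 1 decimal place, 5550.6 → 1 decimal place, 3598.309 → 3 decimal places, 6037.7 → 1 decimal place; limit is 1.
Rounded to 1 decimal place: 22383.8 J.

22383.8 J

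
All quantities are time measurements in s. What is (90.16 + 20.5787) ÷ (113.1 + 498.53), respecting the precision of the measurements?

0.1811

90.16 + 20.5787 = 110.7387, limited to 2 d.p. → 5 s.f.; 113.1 + 498.53 = 611.63, limited to 1 d.p. → 4 s.f.
Carrying full precision, 110.7387 ÷ 611.63 = 0.181055049622…; keep min(5, 4) = 4 s.f.
Rounded to 4 significant figures: 0.1811.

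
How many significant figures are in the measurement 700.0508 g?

7

700.0508: zeros between nonzero digits are significant.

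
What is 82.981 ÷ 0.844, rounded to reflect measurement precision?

82.981 ÷ 0.844 = 98.3187203791…
Multiplication/division keeps the fewest significant figures: 82.981 → 5 s.f., 0.844 → 3 s.f.; limit is 3.
Rounded to 3 significant figures: 98.3.

98.3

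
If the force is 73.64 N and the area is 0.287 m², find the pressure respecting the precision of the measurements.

257 Pa

pressure = 73.64 N ÷ 0.287 m² = 256.585365854… Pa.
73.64 has 4 significant figures; 0.287 has 3.
Division/multiplication keeps the fewest: 3 significant figures.
Rounded: 257 Pa.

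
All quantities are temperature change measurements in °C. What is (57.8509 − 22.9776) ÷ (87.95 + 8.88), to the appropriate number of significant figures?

0.3601

57.8509 − 22.9776 = 34.8733, limited to 4 d.p. → 6 s.f.; 87.95 + 8.88 = 96.83, limited to 2 d.p. → 4 s.f.
Carrying full precision, 34.8733 ÷ 96.83 = 0.360149746979…; keep min(6, 4) = 4 s.f.
Rounded to 4 significant figures: 0.3601.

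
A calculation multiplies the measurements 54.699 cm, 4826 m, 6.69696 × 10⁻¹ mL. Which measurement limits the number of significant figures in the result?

4826 m

54.699 cm → 5 s.f.; 4826 m → 4 s.f.; 6.69696 × 10⁻¹ mL → 6 s.f.
The fewest is 4 significant figures, from 4826 m.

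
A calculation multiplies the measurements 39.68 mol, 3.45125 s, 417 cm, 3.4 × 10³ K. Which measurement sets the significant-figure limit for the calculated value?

39.68 mol → 4 s.f.; 3.45125 s → 6 s.f.; 417 cm → 3 s.f.; 3.4 × 10³ K → 2 s.f.
The fewest is 2 significant figures, from 3.4 × 10³ K.

3.4 × 10³ K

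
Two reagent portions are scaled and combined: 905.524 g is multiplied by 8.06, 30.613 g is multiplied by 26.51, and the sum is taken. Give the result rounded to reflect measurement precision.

905.524 × 8.06 = 7298.52344 → 7.30 × 10³ g (3 s.f., last digit at the 10^1 place).
30.613 × 26.51 = 811.55063 → 8.116 × 10² g (4 s.f., last digit at the 10^-1 place).
Sum: 8110.07407 g; keep the coarser place, 10^1.
Result: 8.11 × 10³ g.

8.11 × 10³ g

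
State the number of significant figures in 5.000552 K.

7

5.000552: zeros between nonzero digits are significant.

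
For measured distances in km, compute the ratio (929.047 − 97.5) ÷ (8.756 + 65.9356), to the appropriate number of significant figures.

929.047 − 97.5 = 831.547, limited to 1 d.p. → 4 s.f.; 8.756 + 65.9356 = 74.6916, limited to 3 d.p. → 5 s.f.
Carrying full precision, 831.547 ÷ 74.6916 = 11.1330725276…; keep min(4, 5) = 4 s.f.
Rounded to 4 significant figures: 11.13.

11.13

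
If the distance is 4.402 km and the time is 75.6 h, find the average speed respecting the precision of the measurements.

0.0582 km/h

average speed = 4.402 km ÷ 75.6 h = 0.0582275132275… km/h.
4.402 has 4 significant figures; 75.6 has 3.
Division/multiplication keeps the fewest: 3 significant figures.
Rounded: 0.0582 km/h.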